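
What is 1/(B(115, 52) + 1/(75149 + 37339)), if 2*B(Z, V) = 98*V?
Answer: 112488/286619425 ≈ 0.00039246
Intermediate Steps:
B(Z, V) = 49*V (B(Z, V) = (98*V)/2 = 49*V)
1/(B(115, 52) + 1/(75149 + 37339)) = 1/(49*52 + 1/(75149 + 37339)) = 1/(2548 + 1/112488) = 1/(286619425/112488) = 112488/286619425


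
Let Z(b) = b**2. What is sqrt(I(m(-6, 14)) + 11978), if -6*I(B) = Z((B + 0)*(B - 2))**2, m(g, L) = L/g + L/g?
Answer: I*sqrt(8512551078)/243 ≈ 379.69*I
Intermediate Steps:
m(g, L) = 2*L/g
I(B) = -B**4*(-2 + B)**4/6 (I(B) = -(B + 0)**4*(B - 2)**4/6 = -B**4*(-2 + B)**4/6)
sqrt(I(m(-6, 14)) + 11978) = sqrt(-(2*14/(-6))**4*(-2 + 2*14/(-6))**4/6 + 11978) = sqrt(-(2*14*(-1/6))**4*(-2 + 2*14*(-1/6))**4/6 + 11978) = sqrt(-(-14/3)**4*(-2 - 14/3)**4/6 + 11978) = sqrt(-1/6*38416/81*(-20/3)**4 + 11978) = sqrt(-1/6*38416/81*160000/81 + 11978) = sqrt(-3073280000/19683 + 11978) = sqrt(-2837517026/19683) = I*sqrt(8512551078)/243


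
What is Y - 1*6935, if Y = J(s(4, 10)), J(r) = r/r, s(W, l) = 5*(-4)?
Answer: -6934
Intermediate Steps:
s(W, l) = -20
J(r) = 1
Y = 1
Y - 1*6935 = 1 - 1*6935 = 1 - 6935 = -6934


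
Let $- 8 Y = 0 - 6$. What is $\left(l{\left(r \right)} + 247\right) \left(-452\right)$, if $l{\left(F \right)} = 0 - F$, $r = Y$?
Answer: $-111305$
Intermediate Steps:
$Y = \frac{3}{4}$ ($Y = - \frac{0 - 6}{8} = \left(- \frac{1}{8}\right) \left(-6\right) = \frac{3}{4} \approx 0.75$)
$r = \frac{3}{4} \approx 0.75$
$l{\left(F \right)} = - F$
$\left(l{\left(r \right)} + 247\right) \left(-452\right) = \left(\left(-1\right) \frac{3}{4} + 247\right) \left(-452\right) = \left(- \frac{3}{4} + 247\right) \left(-452\right) = \frac{985}{4} \left(-452\right) = -111305$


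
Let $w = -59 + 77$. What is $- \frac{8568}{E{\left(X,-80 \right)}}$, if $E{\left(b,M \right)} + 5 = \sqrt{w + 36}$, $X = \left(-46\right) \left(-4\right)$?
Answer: $- \frac{42840}{29} - \frac{25704 \sqrt{6}}{29} \approx -3648.3$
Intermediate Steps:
$X = 184$
$w = 18$
$E{\left(b,M \right)} = -5 + 3 \sqrt{6}$ ($E{\left(b,M \right)} = -5 + \sqrt{18 + 36} = -5 + \sqrt{54} = -5 + 3 \sqrt{6}$)
$- \frac{8568}{E{\left(X,-80 \right)}} = - \frac{8568}{-5 + 3 \sqrt{6}}$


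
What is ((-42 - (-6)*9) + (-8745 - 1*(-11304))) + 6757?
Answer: 9328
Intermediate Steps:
((-42 - (-6)*9) + (-8745 - 1*(-11304))) + 6757 = ((-42 - 1*(-54)) + (-8745 + 11304)) + 6757 = ((-42 + 54) + 2559) + 6757 = (12 + 2559) + 6757 = 2571 + 6757 = 9328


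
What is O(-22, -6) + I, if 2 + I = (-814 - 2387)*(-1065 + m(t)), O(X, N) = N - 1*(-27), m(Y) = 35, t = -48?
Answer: 3297049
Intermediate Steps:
O(X, N) = 27 + N (O(X, N) = N + 27 = 27 + N)
I = 3297028 (I = -2 + (-814 - 2387)*(-1065 + 35) = -2 - 3201*(-1030) = -2 + 3297030 = 3297028)
O(-22, -6) + I = (27 - 6) + 3297028 = 21 + 3297028 = 3297049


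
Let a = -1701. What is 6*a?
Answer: -10206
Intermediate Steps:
6*a = 6*(-1701) = -10206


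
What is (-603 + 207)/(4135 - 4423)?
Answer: 11/8 ≈ 1.3750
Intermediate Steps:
(-603 + 207)/(4135 - 4423) = -396/(-288) = -396*(-1/288) = 11/8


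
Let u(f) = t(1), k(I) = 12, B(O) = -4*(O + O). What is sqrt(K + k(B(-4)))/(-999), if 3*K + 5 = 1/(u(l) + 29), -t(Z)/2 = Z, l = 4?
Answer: -sqrt(838)/8991 ≈ -0.0032197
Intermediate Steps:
B(O) = -8*O
t(Z) = -2*Z
u(f) = -2 (u(f) = -2*1 = -2)
K = -134/81 (K = -5/3 + 1/(3*(-2 + 29)) = -5/3 + (1/3)/27 = -5/3 + (1/3)*(1/27) = -5/3 + 1/81 = -134/81 ≈ -1.6543)
sqrt(K + k(B(-4)))/(-999) = sqrt(-134/81 + 12)/(-999) = sqrt(838/81)*(-1/999) = (sqrt(838)/9)*(-1/999) = -sqrt(838)/8991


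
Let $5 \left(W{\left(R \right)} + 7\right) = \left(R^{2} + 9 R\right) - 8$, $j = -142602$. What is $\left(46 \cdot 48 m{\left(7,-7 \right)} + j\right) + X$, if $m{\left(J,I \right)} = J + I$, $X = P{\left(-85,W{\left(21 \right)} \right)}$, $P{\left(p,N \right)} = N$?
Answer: $- \frac{712423}{5} \approx -1.4248 \cdot 10^{5}$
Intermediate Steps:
$W{\left(R \right)} = - \frac{43}{5} + \frac{R^{2}}{5} + \frac{9 R}{5}$ ($W{\left(R \right)} = -7 + \frac{\left(R^{2} + 9 R\right) - 8}{5} = -7 + \frac{-8 + R^{2} + 9 R}{5} = -7 + \left(- \frac{8}{5} + \frac{R^{2}}{5} + \frac{9 R}{5}\right) = - \frac{43}{5} + \frac{R^{2}}{5} + \frac{9 R}{5}$)
$X = \frac{587}{5}$ ($X = - \frac{43}{5} + \frac{21^{2}}{5} + \frac{9}{5} \cdot 21 = - \frac{43}{5} + \frac{1}{5} \cdot 441 + \frac{189}{5} = - \frac{43}{5} + \frac{441}{5} + \frac{189}{5} = \frac{587}{5} \approx 117.4$)
$m{\left(J,I \right)} = I + J$
$\left(46 \cdot 48 m{\left(7,-7 \right)} + j\right) + X = \left(46 \cdot 48 \left(-7 + 7\right) - 142602\right) + \frac{587}{5} = \left(2208 \cdot 0 - 142602\right) + \frac{587}{5} = \left(0 - 142602\right) + \frac{587}{5} = -142602 + \frac{587}{5} = - \frac{712423}{5}$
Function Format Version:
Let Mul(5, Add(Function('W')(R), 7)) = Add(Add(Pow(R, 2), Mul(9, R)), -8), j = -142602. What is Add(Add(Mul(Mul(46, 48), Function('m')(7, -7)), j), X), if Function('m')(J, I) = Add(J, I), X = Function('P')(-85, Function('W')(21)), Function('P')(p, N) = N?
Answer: Rational(-712423, 5) ≈ -1.4248e+5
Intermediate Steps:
Function('W')(R) = Add(Rational(-43, 5), Mul(Rational(1, 5), Pow(R, 2)), Mul(Rational(9, 5), R)) (Function('W')(R) = Add(-7, Mul(Rational(1, 5), Add(Add(Pow(R, 2), Mul(9, R)), -8))) = Add(-7, Mul(Rational(1, 5), Add(-8, Pow(R, 2), Mul(9, R)))) = Add(-7, Add(Rational(-8, 5), Mul(Rational(1, 5), Pow(R, 2)), Mul(Rational(9, 5), R))) = Add(Rational(-43, 5), Mul(Rational(1, 5), Pow(R, 2)), Mul(Rational(9, 5), R)))
X = Rational(587, 5) (X = Add(Rational(-43, 5), Mul(Rational(1, 5), Pow(21, 2)), Mul(Rational(9, 5), 21)) = Add(Rational(-43, 5), Mul(Rational(1, 5), 441), Rational(189, 5)) = Add(Rational(-43, 5), Rational(441, 5), Rational(189, 5)) = Rational(587, 5) ≈ 117.40)
Function('m')(J, I) = Add(I, J)
Add(Add(Mul(Mul(46, 48), Function('m')(7, -7)), j), X) = Add(Add(Mul(Mul(46, 48), Add(-7, 7)), -142602), Rational(587, 5)) = Add(Add(Mul(2208, 0), -142602), Rational(587, 5)) = Add(Add(0, -142602), Rational(587, 5)) = Add(-142602, Rational(587, 5)) = Rational(-712423, 5)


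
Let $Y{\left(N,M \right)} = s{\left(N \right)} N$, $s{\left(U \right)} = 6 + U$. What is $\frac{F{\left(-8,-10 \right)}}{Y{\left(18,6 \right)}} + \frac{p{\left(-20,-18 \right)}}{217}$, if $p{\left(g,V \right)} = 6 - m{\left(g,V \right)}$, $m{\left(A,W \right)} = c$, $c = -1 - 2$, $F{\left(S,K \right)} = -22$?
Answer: $- \frac{443}{46872} \approx -0.0094513$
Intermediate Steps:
$c = -3$
$Y{\left(N,M \right)} = N \left(6 + N\right)$ ($Y{\left(N,M \right)} = \left(6 + N\right) N = N \left(6 + N\right)$)
$m{\left(A,W \right)} = -3$
$p{\left(g,V \right)} = 9$ ($p{\left(g,V \right)} = 6 - -3 = 6 + 3 = 9$)
$\frac{F{\left(-8,-10 \right)}}{Y{\left(18,6 \right)}} + \frac{p{\left(-20,-18 \right)}}{217} = - \frac{22}{18 \left(6 + 18\right)} + \frac{9}{217} = - \frac{22}{18 \cdot 24} + 9 \cdot \frac{1}{217} = - \frac{22}{432} + \frac{9}{217} = \left(-22\right) \frac{1}{432} + \frac{9}{217} = - \frac{11}{216} + \frac{9}{217} = - \frac{443}{46872}$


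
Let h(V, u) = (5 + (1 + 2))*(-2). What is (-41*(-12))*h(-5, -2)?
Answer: -7872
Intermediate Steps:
h(V, u) = -16 (h(V, u) = (5 + 3)*(-2) = 8*(-2) = -16)
(-41*(-12))*h(-5, -2) = -41*(-12)*(-16) = 492*(-16) = -7872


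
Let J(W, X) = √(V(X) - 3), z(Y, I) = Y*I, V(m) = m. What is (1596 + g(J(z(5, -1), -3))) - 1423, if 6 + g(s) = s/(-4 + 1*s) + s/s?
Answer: 1851/11 - 2*I*√6/11 ≈ 168.27 - 0.44536*I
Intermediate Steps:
z(Y, I) = I*Y
J(W, X) = √(-3 + X) (J(W, X) = √(X - 3) = √(-3 + X))
g(s) = -5 + s/(-4 + s) (g(s) = -6 + (s/(-4 + 1*s) + s/s) = -6 + (s/(-4 + s) + 1) = -6 + (1 + s/(-4 + s)) = -5 + s/(-4 + s))
(1596 + g(J(z(5, -1), -3))) - 1423 = (1596 + 4*(5 - √(-3 - 3))/(-4 + √(-3 - 3))) - 1423 = (1596 + 4*(5 - √(-6))/(-4 + √(-6))) - 1423 = (1596 + 4*(5 - I*√6)/(-4 + I*√6)) - 1423 = 173 + 4*(5 - I*√6)/(-4 + I*√6)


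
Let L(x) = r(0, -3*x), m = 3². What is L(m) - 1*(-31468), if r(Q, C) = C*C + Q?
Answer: 32197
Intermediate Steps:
m = 9
r(Q, C) = Q + C² (r(Q, C) = C² + Q = Q + C²)
L(x) = 9*x² (L(x) = 0 + (-3*x)² = 0 + 9*x² = 9*x²)
L(m) - 1*(-31468) = 9*9² - 1*(-31468) = 9*81 + 31468 = 729 + 31468 = 32197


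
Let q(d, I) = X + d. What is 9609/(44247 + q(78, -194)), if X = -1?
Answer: 9609/44324 ≈ 0.21679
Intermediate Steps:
q(d, I) = -1 + d
9609/(44247 + q(78, -194)) = 9609/(44247 + (-1 + 78)) = 9609/(44247 + 77) = 9609/44324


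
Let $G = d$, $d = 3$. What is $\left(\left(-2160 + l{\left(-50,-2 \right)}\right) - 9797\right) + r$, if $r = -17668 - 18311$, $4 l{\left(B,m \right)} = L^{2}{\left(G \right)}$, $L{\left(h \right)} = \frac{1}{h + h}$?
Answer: $- \frac{6902783}{144} \approx -47936.0$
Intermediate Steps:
$G = 3$
$L{\left(h \right)} = \frac{1}{2 h}$
$l{\left(B,m \right)} = \frac{1}{144}$ ($l{\left(B,m \right)} = \frac{\left(\frac{1}{2 \cdot 3}\right)^{2}}{4} = \frac{\left(\frac{1}{2} \cdot \frac{1}{3}\right)^{2}}{4} = \frac{1}{4 \cdot 36} = \frac{1}{4} \cdot \frac{1}{36} = \frac{1}{144}$)
$r = -35979$
$\left(\left(-2160 + l{\left(-50,-2 \right)}\right) - 9797\right) + r = \left(\left(-2160 + \frac{1}{144}\right) - 9797\right) - 35979 = \left(- \frac{311039}{144} - 9797\right) - 35979 = - \frac{1721807}{144} - 35979 = - \frac{6902783}{144}$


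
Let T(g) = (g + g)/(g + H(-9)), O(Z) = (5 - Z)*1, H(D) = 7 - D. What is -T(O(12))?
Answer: 14/9 ≈ 1.5556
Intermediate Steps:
O(Z) = 5 - Z
T(g) = 2*g/(16 + g) (T(g) = (g + g)/(g + (7 - 1*(-9))) = (2*g)/(g + (7 + 9)) = (2*g)/(g + 16) = (2*g)/(16 + g) = 2*g/(16 + g))
-T(O(12)) = -2*(5 - 1*12)/(16 + (5 - 1*12)) = -2*(5 - 12)/(16 + (5 - 12)) = -2*(-7)/(16 - 7) = -2*(-7)/9 = -1*(-14/9) = 14/9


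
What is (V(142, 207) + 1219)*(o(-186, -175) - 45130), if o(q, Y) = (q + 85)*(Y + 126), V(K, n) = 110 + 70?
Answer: -56213219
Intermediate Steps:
V(K, n) = 180
o(q, Y) = (85 + q)*(126 + Y)
(V(142, 207) + 1219)*(o(-186, -175) - 45130) = (180 + 1219)*((10710 + 85*(-175) + 126*(-186) - 175*(-186)) - 45130) = 1399*((10710 - 14875 - 23436 + 32550) - 45130) = 1399*(4949 - 45130) = 1399*(-40181) = -56213219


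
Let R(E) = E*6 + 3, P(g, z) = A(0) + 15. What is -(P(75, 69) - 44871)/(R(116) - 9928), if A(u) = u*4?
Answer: -44856/9229 ≈ -4.8603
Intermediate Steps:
A(u) = 4*u
P(g, z) = 15 (P(g, z) = 4*0 + 15 = 0 + 15 = 15)
R(E) = 3 + 6*E (R(E) = 6*E + 3 = 3 + 6*E)
-(P(75, 69) - 44871)/(R(116) - 9928) = -(15 - 44871)/((3 + 6*116) - 9928) = -(-44856)/((3 + 696) - 9928) = -(-44856)/(699 - 9928) = -(-44856)/(-9229) = -(-44856)*(-1)/9229 = -1*44856/9229 = -44856/9229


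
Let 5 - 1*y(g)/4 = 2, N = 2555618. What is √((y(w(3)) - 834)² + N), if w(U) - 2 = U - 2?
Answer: √3231302 ≈ 1797.6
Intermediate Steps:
w(U) = U (w(U) = 2 + (U - 2) = 2 + (-2 + U) = U)
y(g) = 12 (y(g) = 20 - 4*2 = 20 - 8 = 12)
√((y(w(3)) - 834)² + N) = √((12 - 834)² + 2555618) = √((-822)² + 2555618) = √(675684 + 2555618) = √3231302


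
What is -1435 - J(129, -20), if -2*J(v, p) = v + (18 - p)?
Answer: -2703/2 ≈ -1351.5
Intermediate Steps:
J(v, p) = -9 + p/2 - v/2 (J(v, p) = -(v + (18 - p))/2 = -(18 + v - p)/2 = -9 + p/2 - v/2)
-1435 - J(129, -20) = -1435 - (-9 + (1/2)*(-20) - 1/2*129) = -1435 - (-9 - 10 - 129/2) = -1435 - 1*(-167/2) = -1435 + 167/2 = -2703/2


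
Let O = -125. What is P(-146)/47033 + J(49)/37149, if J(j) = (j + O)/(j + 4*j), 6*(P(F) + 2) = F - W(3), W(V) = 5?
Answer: -71666303/122306024190 ≈ -0.00058596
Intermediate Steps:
P(F) = -17/6 + F/6 (P(F) = -2 + (F - 1*5)/6 = -2 + (F - 5)/6 = -2 + (-5 + F)/6 = -2 + (-⅚ + F/6) = -17/6 + F/6)
J(j) = (-125 + j)/(5*j) (J(j) = (j - 125)/(j + 4*j) = (-125 + j)/((5*j)) = (-125 + j)*(1/(5*j)) = (-125 + j)/(5*j))
P(-146)/47033 + J(49)/37149 = (-17/6 + (⅙)*(-146))/47033 + ((⅕)*(-125 + 49)/49)/37149 = (-17/6 - 73/3)*(1/47033) + ((⅕)*(1/49)*(-76))*(1/37149) = -163/6*1/47033 - 76/245*1/37149 = -163/282198 - 76/9101505 = -71666303/122306024190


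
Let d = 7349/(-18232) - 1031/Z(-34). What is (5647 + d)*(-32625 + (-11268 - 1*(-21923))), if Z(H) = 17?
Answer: -19018678098355/154972 ≈ -1.2272e+8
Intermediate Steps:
d = -18922125/309944 (d = 7349/(-18232) - 1031/17 = 7349*(-1/18232) - 1031*1/17 = -7349/18232 - 1031/17 = -18922125/309944 ≈ -61.050)
(5647 + d)*(-32625 + (-11268 - 1*(-21923))) = (5647 - 18922125/309944)*(-32625 + (-11268 - 1*(-21923))) = 1731331643*(-32625 + (-11268 + 21923))/309944 = 1731331643*(-32625 + 10655)/309944 = (1731331643/309944)*(-21970) = -19018678098355/154972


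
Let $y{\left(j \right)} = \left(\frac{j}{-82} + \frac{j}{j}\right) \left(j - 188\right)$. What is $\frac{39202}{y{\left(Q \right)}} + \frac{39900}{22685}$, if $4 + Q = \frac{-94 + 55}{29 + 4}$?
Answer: $- \frac{102850556384}{543872875} \approx -189.11$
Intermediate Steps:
$Q = - \frac{57}{11}$ ($Q = -4 + \frac{-94 + 55}{29 + 4} = -4 - \frac{39}{33} = -4 - \frac{13}{11} = - \frac{57}{11} \approx -5.1818$)
$y{\left(j \right)} = \left(1 - \frac{j}{82}\right) \left(-188 + j\right)$ ($y{\left(j \right)} = \left(j \left(- \frac{1}{82}\right) + 1\right) \left(-188 + j\right) = \left(- \frac{j}{82} + 1\right) \left(-188 + j\right) = \left(1 - \frac{j}{82}\right) \left(-188 + j\right)$)
$\frac{39202}{y{\left(Q \right)}} + \frac{39900}{22685} = \frac{39202}{-188 - \frac{\left(- \frac{57}{11}\right)^{2}}{82} + \frac{135}{41} \left(- \frac{57}{11}\right)} + \frac{39900}{22685} = \frac{39202}{-188 - \frac{3249}{9922} - \frac{7695}{451}} + 39900 \cdot \frac{1}{22685} = \frac{39202}{-188 - \frac{3249}{9922} - \frac{7695}{451}} + \frac{7980}{4537} = \frac{39202}{- \frac{2037875}{9922}} + \frac{7980}{4537} = 39202 \left(- \frac{9922}{2037875}\right) + \frac{7980}{4537} = - \frac{22880132}{119875} + \frac{7980}{4537} = - \frac{102850556384}{543872875}$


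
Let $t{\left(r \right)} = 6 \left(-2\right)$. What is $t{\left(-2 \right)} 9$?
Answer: $-108$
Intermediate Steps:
$t{\left(r \right)} = -12$
$t{\left(-2 \right)} 9 = \left(-12\right) 9 = -108$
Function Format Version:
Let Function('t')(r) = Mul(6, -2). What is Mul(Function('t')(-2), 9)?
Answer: -108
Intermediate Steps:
Function('t')(r) = -12
Mul(Function('t')(-2), 9) = Mul(-12, 9) = -108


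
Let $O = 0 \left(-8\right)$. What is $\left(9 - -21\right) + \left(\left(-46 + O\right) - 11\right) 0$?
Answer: $30$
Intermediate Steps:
$O = 0$
$\left(9 - -21\right) + \left(\left(-46 + O\right) - 11\right) 0 = \left(9 - -21\right) + \left(\left(-46 + 0\right) - 11\right) 0 = \left(9 + 21\right) + \left(-46 - 11\right) 0 = 30 - 0 = 30 + 0 = 30$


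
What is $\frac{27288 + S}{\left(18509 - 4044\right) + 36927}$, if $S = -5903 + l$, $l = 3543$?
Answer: $\frac{779}{1606} \approx 0.48506$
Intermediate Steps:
$S = -2360$ ($S = -5903 + 3543 = -2360$)
$\frac{27288 + S}{\left(18509 - 4044\right) + 36927} = \frac{27288 - 2360}{\left(18509 - 4044\right) + 36927} = \frac{24928}{14465 + 36927} = \frac{24928}{51392} = 24928 \cdot \frac{1}{51392} = \frac{779}{1606}$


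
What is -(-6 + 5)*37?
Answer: 37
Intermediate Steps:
-(-6 + 5)*37 = -(-1)*37 = -1*(-37) = 37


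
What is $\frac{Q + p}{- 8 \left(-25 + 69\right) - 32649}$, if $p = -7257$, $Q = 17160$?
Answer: $- \frac{9903}{33001} \approx -0.30008$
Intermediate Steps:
$\frac{Q + p}{- 8 \left(-25 + 69\right) - 32649} = \frac{17160 - 7257}{- 8 \left(-25 + 69\right) - 32649} = \frac{9903}{\left(-8\right) 44 - 32649} = \frac{9903}{-352 - 32649} = \frac{9903}{-33001} = 9903 \left(- \frac{1}{33001}\right) = - \frac{9903}{33001}$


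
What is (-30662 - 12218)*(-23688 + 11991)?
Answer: 501567360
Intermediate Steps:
(-30662 - 12218)*(-23688 + 11991) = -42880*(-11697) = 501567360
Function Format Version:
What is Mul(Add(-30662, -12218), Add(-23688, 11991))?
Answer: 501567360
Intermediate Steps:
Mul(Add(-30662, -12218), Add(-23688, 11991)) = Mul(-42880, -11697) = 501567360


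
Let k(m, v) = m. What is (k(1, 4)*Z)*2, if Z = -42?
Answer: -84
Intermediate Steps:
(k(1, 4)*Z)*2 = (1*(-42))*2 = -42*2 = -84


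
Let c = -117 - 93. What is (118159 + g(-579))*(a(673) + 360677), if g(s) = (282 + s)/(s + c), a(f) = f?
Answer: 11229282246600/263 ≈ 4.2697e+10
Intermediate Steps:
c = -210
g(s) = (282 + s)/(-210 + s) (g(s) = (282 + s)/(s - 210) = (282 + s)/(-210 + s))
(118159 + g(-579))*(a(673) + 360677) = (118159 + (282 - 579)/(-210 - 579))*(673 + 360677) = (118159 - 297/(-789))*361350 = (118159 - 1/789*(-297))*361350 = (118159 + 99/263)*361350 = (31075916/263)*361350 = 11229282246600/263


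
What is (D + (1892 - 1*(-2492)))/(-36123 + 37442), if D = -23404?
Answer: -19020/1319 ≈ -14.420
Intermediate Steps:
(D + (1892 - 1*(-2492)))/(-36123 + 37442) = (-23404 + (1892 - 1*(-2492)))/(-36123 + 37442) = (-23404 + (1892 + 2492))/1319 = (-23404 + 4384)*(1/1319) = -19020*1/1319 = -19020/1319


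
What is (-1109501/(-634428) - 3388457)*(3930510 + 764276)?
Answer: -5046263238597986335/317214 ≈ -1.5908e+13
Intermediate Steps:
(-1109501/(-634428) - 3388457)*(3930510 + 764276) = (-1109501*(-1/634428) - 3388457)*4694786 = (1109501/634428 - 3388457)*4694786 = -2149730888095/634428*4694786 = -5046263238597986335/317214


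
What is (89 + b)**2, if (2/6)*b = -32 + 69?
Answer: 40000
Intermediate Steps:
b = 111 (b = 3*(-32 + 69) = 3*37 = 111)
(89 + b)**2 = (89 + 111)**2 = 200**2 = 40000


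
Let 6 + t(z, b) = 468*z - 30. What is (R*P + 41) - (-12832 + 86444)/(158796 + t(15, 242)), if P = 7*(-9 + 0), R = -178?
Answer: 466445072/41445 ≈ 11255.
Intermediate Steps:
t(z, b) = -36 + 468*z (t(z, b) = -6 + (468*z - 30) = -6 + (-30 + 468*z) = -36 + 468*z)
P = -63 (P = 7*(-9) = -63)
(R*P + 41) - (-12832 + 86444)/(158796 + t(15, 242)) = (-178*(-63) + 41) - (-12832 + 86444)/(158796 + (-36 + 468*15)) = (11214 + 41) - 73612/(158796 + (-36 + 7020)) = 11255 - 73612/(158796 + 6984) = 11255 - 73612/165780 = 11255 - 1*18403/41445 = 11255 - 18403/41445 = 466445072/41445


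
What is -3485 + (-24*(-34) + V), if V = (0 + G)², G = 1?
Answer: -2668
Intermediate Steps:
V = 1 (V = (0 + 1)² = 1² = 1)
-3485 + (-24*(-34) + V) = -3485 + (-24*(-34) + 1) = -3485 + (816 + 1) = -3485 + 817 = -2668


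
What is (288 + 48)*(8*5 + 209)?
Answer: 83664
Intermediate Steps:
(288 + 48)*(8*5 + 209) = 336*(40 + 209) = 336*249 = 83664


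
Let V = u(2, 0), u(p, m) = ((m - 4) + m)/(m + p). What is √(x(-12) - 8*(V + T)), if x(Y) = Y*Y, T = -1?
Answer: 2*√42 ≈ 12.961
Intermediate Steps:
u(p, m) = (-4 + 2*m)/(m + p) (u(p, m) = ((-4 + m) + m)/(m + p) = (-4 + 2*m)/(m + p))
V = -2 (V = 2*(-2 + 0)/(0 + 2) = 2*(-2)/2 = 2*(½)*(-2) = -2)
x(Y) = Y²
√(x(-12) - 8*(V + T)) = √((-12)² - 8*(-2 - 1)) = √(144 - 8*(-3)) = √(144 + 24) = √168 = 2*√42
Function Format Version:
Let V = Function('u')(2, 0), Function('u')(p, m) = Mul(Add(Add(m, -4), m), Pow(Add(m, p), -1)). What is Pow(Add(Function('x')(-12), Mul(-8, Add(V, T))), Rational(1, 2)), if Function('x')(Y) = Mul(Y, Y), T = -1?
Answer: Mul(2, Pow(42, Rational(1, 2))) ≈ 12.961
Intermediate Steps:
Function('u')(p, m) = Mul(Pow(Add(m, p), -1), Add(-4, Mul(2, m))) (Function('u')(p, m) = Mul(Add(Add(-4, m), m), Pow(Add(m, p), -1)) = Mul(Add(-4, Mul(2, m)), Pow(Add(m, p), -1)) = Mul(Pow(Add(m, p), -1), Add(-4, Mul(2, m))))
V = -2 (V = Mul(2, Pow(Add(0, 2), -1), Add(-2, 0)) = Mul(2, Pow(2, -1), -2) = Mul(2, Rational(1, 2), -2) = -2)
Function('x')(Y) = Pow(Y, 2)
Pow(Add(Function('x')(-12), Mul(-8, Add(V, T))), Rational(1, 2)) = Pow(Add(Pow(-12, 2), Mul(-8, Add(-2, -1))), Rational(1, 2)) = Pow(Add(144, Mul(-8, -3)), Rational(1, 2)) = Pow(Add(144, 24), Rational(1, 2)) = Pow(168, Rational(1, 2)) = Mul(2, Pow(42, Rational(1, 2)))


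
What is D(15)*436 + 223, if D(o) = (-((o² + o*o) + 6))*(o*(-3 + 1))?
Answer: 5964703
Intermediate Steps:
D(o) = -2*o*(-6 - 2*o²) (D(o) = (-((o² + o²) + 6))*(o*(-2)) = (-(2*o² + 6))*(-2*o) = (-(6 + 2*o²))*(-2*o) = (-6 - 2*o²)*(-2*o) = -2*o*(-6 - 2*o²))
D(15)*436 + 223 = (4*15*(3 + 15²))*436 + 223 = (4*15*(3 + 225))*436 + 223 = (4*15*228)*436 + 223 = 13680*436 + 223 = 5964480 + 223 = 5964703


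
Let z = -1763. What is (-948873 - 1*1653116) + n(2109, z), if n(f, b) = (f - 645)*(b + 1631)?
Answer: -2795237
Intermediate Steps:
n(f, b) = (-645 + f)*(1631 + b)
(-948873 - 1*1653116) + n(2109, z) = (-948873 - 1*1653116) + (-1051995 - 645*(-1763) + 1631*2109 - 1763*2109) = (-948873 - 1653116) + (-1051995 + 1137135 + 3439779 - 3718167) = -2601989 - 193248 = -2795237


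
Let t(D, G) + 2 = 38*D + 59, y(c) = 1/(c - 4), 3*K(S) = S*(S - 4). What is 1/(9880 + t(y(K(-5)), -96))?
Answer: 11/109345 ≈ 0.00010060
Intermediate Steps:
K(S) = S*(-4 + S)/3 (K(S) = (S*(S - 4))/3 = (S*(-4 + S))/3 = S*(-4 + S)/3)
y(c) = 1/(-4 + c)
t(D, G) = 57 + 38*D (t(D, G) = -2 + (38*D + 59) = -2 + (59 + 38*D) = 57 + 38*D)
1/(9880 + t(y(K(-5)), -96)) = 1/(9880 + (57 + 38/(-4 + (⅓)*(-5)*(-4 - 5)))) = 1/(9880 + (57 + 38/(-4 + (⅓)*(-5)*(-9)))) = 1/(9880 + (57 + 38/(-4 + 15))) = 1/(9880 + (57 + 38/11)) = 1/(9880 + 665/11) = 1/(109345/11) = 11/109345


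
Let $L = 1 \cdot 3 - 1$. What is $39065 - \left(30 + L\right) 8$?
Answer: $38809$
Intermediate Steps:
$L = 2$ ($L = 3 - 1 = 2$)
$39065 - \left(30 + L\right) 8 = 39065 - \left(30 + 2\right) 8 = 39065 - 32 \cdot 8 = 39065 - 256 = 38809$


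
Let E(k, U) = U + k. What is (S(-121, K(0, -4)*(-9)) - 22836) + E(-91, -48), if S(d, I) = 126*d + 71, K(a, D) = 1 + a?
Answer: -38150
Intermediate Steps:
S(d, I) = 71 + 126*d
(S(-121, K(0, -4)*(-9)) - 22836) + E(-91, -48) = ((71 + 126*(-121)) - 22836) + (-48 - 91) = ((71 - 15246) - 22836) - 139 = (-15175 - 22836) - 139 = -38011 - 139 = -38150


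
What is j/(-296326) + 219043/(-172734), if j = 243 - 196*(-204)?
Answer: -17964176659/12796393821 ≈ -1.4038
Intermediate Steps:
j = 40227 (j = 243 + 39984 = 40227)
j/(-296326) + 219043/(-172734) = 40227/(-296326) + 219043/(-172734) = 40227*(-1/296326) + 219043*(-1/172734) = -40227/296326 - 219043/172734 = -17964176659/12796393821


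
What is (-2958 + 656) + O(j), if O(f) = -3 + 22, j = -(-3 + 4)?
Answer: -2283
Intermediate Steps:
j = -1 (j = -1*1 = -1)
O(f) = 19
(-2958 + 656) + O(j) = (-2958 + 656) + 19 = -2302 + 19 = -2283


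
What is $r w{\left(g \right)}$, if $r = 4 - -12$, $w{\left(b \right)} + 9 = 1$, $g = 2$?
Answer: $-128$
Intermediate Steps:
$w{\left(b \right)} = -8$ ($w{\left(b \right)} = -9 + 1 = -8$)
$r = 16$ ($r = 4 + 12 = 16$)
$r w{\left(g \right)} = 16 \left(-8\right) = -128$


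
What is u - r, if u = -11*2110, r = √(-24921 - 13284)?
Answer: -23210 - 3*I*√4245 ≈ -23210.0 - 195.46*I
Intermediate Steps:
r = 3*I*√4245 (r = √(-38205) = 3*I*√4245 ≈ 195.46*I)
u = -23210
u - r = -23210 - 3*I*√4245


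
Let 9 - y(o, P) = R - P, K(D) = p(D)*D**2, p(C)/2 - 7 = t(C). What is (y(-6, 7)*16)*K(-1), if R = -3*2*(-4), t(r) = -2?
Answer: -1280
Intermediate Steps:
p(C) = 10 (p(C) = 14 + 2*(-2) = 14 - 4 = 10)
K(D) = 10*D**2
R = 24 (R = -6*(-4) = 24)
y(o, P) = -15 + P (y(o, P) = 9 - (24 - P) = 9 + (-24 + P) = -15 + P)
(y(-6, 7)*16)*K(-1) = ((-15 + 7)*16)*(10*(-1)**2) = (-8*16)*(10*1) = -128*10 = -1280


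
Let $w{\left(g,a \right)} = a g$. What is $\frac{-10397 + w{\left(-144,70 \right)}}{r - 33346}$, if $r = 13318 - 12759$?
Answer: $\frac{20477}{32787} \approx 0.62455$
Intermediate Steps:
$r = 559$
$\frac{-10397 + w{\left(-144,70 \right)}}{r - 33346} = \frac{-10397 + 70 \left(-144\right)}{559 - 33346} = \frac{-10397 - 10080}{-32787} = \left(-20477\right) \left(- \frac{1}{32787}\right) = \frac{20477}{32787}$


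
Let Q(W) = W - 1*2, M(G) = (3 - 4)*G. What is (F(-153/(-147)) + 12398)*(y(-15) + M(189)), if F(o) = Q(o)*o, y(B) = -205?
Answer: -11727489194/2401 ≈ -4.8844e+6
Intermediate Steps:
M(G) = -G
Q(W) = -2 + W (Q(W) = W - 2 = -2 + W)
F(o) = o*(-2 + o) (F(o) = (-2 + o)*o = o*(-2 + o))
(F(-153/(-147)) + 12398)*(y(-15) + M(189)) = ((-153/(-147))*(-2 - 153/(-147)) + 12398)*(-205 - 1*189) = ((-153*(-1/147))*(-2 - 153*(-1/147)) + 12398)*(-205 - 189) = (51*(-2 + 51/49)/49 + 12398)*(-394) = ((51/49)*(-47/49) + 12398)*(-394) = (-2397/2401 + 12398)*(-394) = (29765201/2401)*(-394) = -11727489194/2401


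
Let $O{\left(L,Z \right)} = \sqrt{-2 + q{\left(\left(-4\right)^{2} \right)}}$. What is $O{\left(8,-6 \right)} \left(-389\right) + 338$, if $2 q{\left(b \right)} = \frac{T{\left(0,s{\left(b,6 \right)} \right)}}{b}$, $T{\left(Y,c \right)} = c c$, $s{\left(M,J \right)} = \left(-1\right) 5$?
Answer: $338 - \frac{389 i \sqrt{78}}{8} \approx 338.0 - 429.44 i$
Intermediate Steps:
$s{\left(M,J \right)} = -5$
$T{\left(Y,c \right)} = c^{2}$
$q{\left(b \right)} = \frac{25}{2 b}$ ($q{\left(b \right)} = \frac{\left(-5\right)^{2} \frac{1}{b}}{2} = \frac{25 \frac{1}{b}}{2} = \frac{25}{2 b}$)
$O{\left(L,Z \right)} = \frac{i \sqrt{78}}{8}$ ($O{\left(L,Z \right)} = \sqrt{-2 + \frac{25}{2 \left(-4\right)^{2}}} = \sqrt{-2 + \frac{25}{2 \cdot 16}} = \sqrt{-2 + \frac{25}{2} \cdot \frac{1}{16}} = \sqrt{-2 + \frac{25}{32}} = \sqrt{- \frac{39}{32}} = \frac{i \sqrt{78}}{8}$)
$O{\left(8,-6 \right)} \left(-389\right) + 338 = \frac{i \sqrt{78}}{8} \left(-389\right) + 338 = - \frac{389 i \sqrt{78}}{8} + 338 = 338 - \frac{389 i \sqrt{78}}{8}$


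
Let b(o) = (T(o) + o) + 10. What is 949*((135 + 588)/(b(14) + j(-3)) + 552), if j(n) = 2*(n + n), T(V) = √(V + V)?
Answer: 17249973/29 - 686127*√7/58 ≈ 5.6353e+5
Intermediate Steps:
T(V) = √2*√V (T(V) = √(2*V) = √2*√V)
j(n) = 4*n (j(n) = 2*(2*n) = 4*n)
b(o) = 10 + o + √2*√o (b(o) = (√2*√o + o) + 10 = (o + √2*√o) + 10 = 10 + o + √2*√o)
949*((135 + 588)/(b(14) + j(-3)) + 552) = 949*((135 + 588)/((10 + 14 + √2*√14) + 4*(-3)) + 552) = 949*(723/((10 + 14 + 2*√7) - 12) + 552) = 949*(723/((24 + 2*√7) - 12) + 552) = 949*(723/(12 + 2*√7) + 552) = 949*(552 + 723/(12 + 2*√7)) = 523848 + 686127/(12 + 2*√7)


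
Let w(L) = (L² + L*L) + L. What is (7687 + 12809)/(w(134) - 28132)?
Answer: 3416/1319 ≈ 2.5898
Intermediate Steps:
w(L) = L + 2*L² (w(L) = (L² + L²) + L = 2*L² + L = L + 2*L²)
(7687 + 12809)/(w(134) - 28132) = (7687 + 12809)/(134*(1 + 2*134) - 28132) = 20496/(134*(1 + 268) - 28132) = 20496/(134*269 - 28132) = 20496/(36046 - 28132) = 20496/7914 = 20496*(1/7914) = 3416/1319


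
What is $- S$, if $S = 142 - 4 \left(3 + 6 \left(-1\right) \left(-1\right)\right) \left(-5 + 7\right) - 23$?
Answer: $10247$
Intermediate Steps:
$S = -10247$ ($S = 142 - 4 \left(3 - -6\right) 2 - 23 = 142 - 4 \left(3 + 6\right) 2 - 23 = 142 \left(-4\right) 9 \cdot 2 - 23 = 142 \left(\left(-36\right) 2\right) - 23 = 142 \left(-72\right) - 23 = -10224 - 23 = -10247$)
$- S = \left(-1\right) \left(-10247\right) = 10247$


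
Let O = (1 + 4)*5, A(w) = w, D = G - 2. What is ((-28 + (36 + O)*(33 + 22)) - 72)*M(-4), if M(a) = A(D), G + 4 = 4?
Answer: -6510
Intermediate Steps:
G = 0 (G = -4 + 4 = 0)
D = -2 (D = 0 - 2 = -2)
O = 25 (O = 5*5 = 25)
M(a) = -2
((-28 + (36 + O)*(33 + 22)) - 72)*M(-4) = ((-28 + (36 + 25)*(33 + 22)) - 72)*(-2) = ((-28 + 61*55) - 72)*(-2) = ((-28 + 3355) - 72)*(-2) = (3327 - 72)*(-2) = 3255*(-2) = -6510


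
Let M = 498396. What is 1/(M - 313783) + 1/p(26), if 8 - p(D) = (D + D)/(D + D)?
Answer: 184620/1292291 ≈ 0.14286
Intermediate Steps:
p(D) = 7 (p(D) = 8 - (D + D)/(D + D) = 8 - 2*D/(2*D) = 8 - 2*D*1/(2*D) = 8 - 1*1 = 8 - 1 = 7)
1/(M - 313783) + 1/p(26) = 1/(498396 - 313783) + 1/7 = 1/184613 + 1/7 = 184620/1292291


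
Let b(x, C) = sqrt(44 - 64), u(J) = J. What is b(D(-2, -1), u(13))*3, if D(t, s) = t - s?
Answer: 6*I*sqrt(5) ≈ 13.416*I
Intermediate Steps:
b(x, C) = 2*I*sqrt(5) (b(x, C) = sqrt(-20) = 2*I*sqrt(5))
b(D(-2, -1), u(13))*3 = (2*I*sqrt(5))*3 = 6*I*sqrt(5)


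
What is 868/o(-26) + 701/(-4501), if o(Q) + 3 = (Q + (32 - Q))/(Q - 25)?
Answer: -199379953/832685 ≈ -239.44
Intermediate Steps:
o(Q) = -3 + 32/(-25 + Q) (o(Q) = -3 + (Q + (32 - Q))/(Q - 25) = -3 + 32/(-25 + Q))
868/o(-26) + 701/(-4501) = 868/(((107 - 3*(-26))/(-25 - 26))) + 701/(-4501) = 868/(((107 + 78)/(-51))) + 701*(-1/4501) = 868/((-1/51*185)) - 701/4501 = 868/(-185/51) - 701/4501 = 868*(-51/185) - 701/4501 = -44268/185 - 701/4501 = -199379953/832685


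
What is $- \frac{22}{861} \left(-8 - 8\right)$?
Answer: $\frac{352}{861} \approx 0.40883$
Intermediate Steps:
$- \frac{22}{861} \left(-8 - 8\right) = \left(-22\right) \frac{1}{861} \left(-16\right) = \left(- \frac{22}{861}\right) \left(-16\right) = \frac{352}{861}$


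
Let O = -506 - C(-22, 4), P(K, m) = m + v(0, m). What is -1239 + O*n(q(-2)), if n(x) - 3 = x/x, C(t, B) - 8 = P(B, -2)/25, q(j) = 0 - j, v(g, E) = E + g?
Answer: -82359/25 ≈ -3294.4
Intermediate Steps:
P(K, m) = 2*m (P(K, m) = m + (m + 0) = m + m = 2*m)
q(j) = -j
C(t, B) = 196/25 (C(t, B) = 8 + (2*(-2))/25 = 8 - 4*1/25 = 8 - 4/25 = 196/25)
n(x) = 4 (n(x) = 3 + x/x = 3 + 1 = 4)
O = -12846/25 (O = -506 - 1*196/25 = -506 - 196/25 = -12846/25 ≈ -513.84)
-1239 + O*n(q(-2)) = -1239 - 12846/25*4 = -1239 - 51384/25 = -82359/25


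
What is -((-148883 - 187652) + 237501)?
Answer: 99034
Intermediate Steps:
-((-148883 - 187652) + 237501) = -(-336535 + 237501) = -1*(-99034) = 99034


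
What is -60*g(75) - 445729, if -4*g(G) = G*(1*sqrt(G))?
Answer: -445729 + 5625*sqrt(3) ≈ -4.3599e+5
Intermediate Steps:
g(G) = -G**(3/2)/4 (g(G) = -G*1*sqrt(G)/4 = -G*sqrt(G)/4 = -G**(3/2)/4)
-60*g(75) - 445729 = -(-15)*75**(3/2) - 445729 = -(-15)*375*sqrt(3) - 445729 = -(-5625)*sqrt(3) - 445729 = 5625*sqrt(3) - 445729 = -445729 + 5625*sqrt(3)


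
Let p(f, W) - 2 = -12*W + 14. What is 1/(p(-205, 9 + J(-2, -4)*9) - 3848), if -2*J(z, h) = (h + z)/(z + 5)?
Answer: -1/4048 ≈ -0.00024704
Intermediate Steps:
J(z, h) = -(h + z)/(2*(5 + z)) (J(z, h) = -(h + z)/(2*(z + 5)) = -(h + z)/(2*(5 + z)))
p(f, W) = 16 - 12*W (p(f, W) = 2 + (-12*W + 14) = 2 + (14 - 12*W) = 16 - 12*W)
1/(p(-205, 9 + J(-2, -4)*9) - 3848) = 1/((16 - 12*(9 + ((-1*(-4) - 1*(-2))/(2*(5 - 2)))*9)) - 3848) = 1/((16 - 12*(9 + ((½)*(4 + 2)/3)*9)) - 3848) = 1/((16 - 12*(9 + ((½)*(⅓)*6)*9)) - 3848) = 1/((16 - 12*(9 + 1*9)) - 3848) = 1/((16 - 12*(9 + 9)) - 3848) = 1/((16 - 12*18) - 3848) = 1/((16 - 216) - 3848) = 1/(-200 - 3848) = 1/(-4048) = -1/4048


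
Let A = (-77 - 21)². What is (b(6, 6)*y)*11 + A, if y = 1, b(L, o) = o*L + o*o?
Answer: 10396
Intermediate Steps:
b(L, o) = o² + L*o (b(L, o) = L*o + o² = o² + L*o)
A = 9604 (A = (-98)² = 9604)
(b(6, 6)*y)*11 + A = ((6*(6 + 6))*1)*11 + 9604 = ((6*12)*1)*11 + 9604 = (72*1)*11 + 9604 = 72*11 + 9604 = 792 + 9604 = 10396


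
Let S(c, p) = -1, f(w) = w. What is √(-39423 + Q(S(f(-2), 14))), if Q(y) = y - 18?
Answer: I*√39442 ≈ 198.6*I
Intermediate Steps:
Q(y) = -18 + y
√(-39423 + Q(S(f(-2), 14))) = √(-39423 + (-18 - 1)) = √(-39423 - 19) = √(-39442) = I*√39442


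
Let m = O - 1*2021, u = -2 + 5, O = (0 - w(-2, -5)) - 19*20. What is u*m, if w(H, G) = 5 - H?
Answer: -7224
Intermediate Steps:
O = -387 (O = (0 - (5 - 1*(-2))) - 19*20 = (0 - (5 + 2)) - 380 = (0 - 1*7) - 380 = (0 - 7) - 380 = -7 - 380 = -387)
u = 3
m = -2408 (m = -387 - 1*2021 = -387 - 2021 = -2408)
u*m = 3*(-2408) = -7224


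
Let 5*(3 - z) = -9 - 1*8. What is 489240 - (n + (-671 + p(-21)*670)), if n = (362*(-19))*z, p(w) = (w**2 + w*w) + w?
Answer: -214699/5 ≈ -42940.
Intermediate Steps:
p(w) = w + 2*w**2 (p(w) = (w**2 + w**2) + w = 2*w**2 + w = w + 2*w**2)
z = 32/5 (z = 3 - (-9 - 1*8)/5 = 3 - (-9 - 8)/5 = 3 - 1/5*(-17) = 3 + 17/5 = 32/5 ≈ 6.4000)
n = -220096/5 (n = (362*(-19))*(32/5) = -6878*32/5 = -220096/5 ≈ -44019.)
489240 - (n + (-671 + p(-21)*670)) = 489240 - (-220096/5 + (-671 - 21*(1 + 2*(-21))*670)) = 489240 - (-220096/5 + (-671 - 21*(1 - 42)*670)) = 489240 - (-220096/5 + (-671 - 21*(-41)*670)) = 489240 - (-220096/5 + (-671 + 861*670)) = 489240 - (-220096/5 + (-671 + 576870)) = 489240 - (-220096/5 + 576199) = 489240 - 1*2660899/5 = 489240 - 2660899/5 = -214699/5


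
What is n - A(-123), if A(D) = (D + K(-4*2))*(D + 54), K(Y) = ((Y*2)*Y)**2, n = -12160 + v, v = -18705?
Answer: 1091144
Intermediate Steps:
n = -30865 (n = -12160 - 18705 = -30865)
K(Y) = 4*Y**4 (K(Y) = ((2*Y)*Y)**2 = (2*Y**2)**2 = 4*Y**4)
A(D) = (54 + D)*(16384 + D) (A(D) = (D + 4*(-4*2)**4)*(D + 54) = (D + 4*(-8)**4)*(54 + D) = (D + 4*4096)*(54 + D) = (D + 16384)*(54 + D) = (16384 + D)*(54 + D) = (54 + D)*(16384 + D))
n - A(-123) = -30865 - (884736 + (-123)**2 + 16438*(-123)) = -30865 - (884736 + 15129 - 2021874) = -30865 - 1*(-1122009) = -30865 + 1122009 = 1091144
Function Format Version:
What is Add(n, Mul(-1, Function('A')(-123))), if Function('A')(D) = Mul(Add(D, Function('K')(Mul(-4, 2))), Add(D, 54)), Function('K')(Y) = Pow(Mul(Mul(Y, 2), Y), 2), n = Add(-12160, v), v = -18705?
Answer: 1091144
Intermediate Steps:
n = -30865 (n = Add(-12160, -18705) = -30865)
Function('K')(Y) = Mul(4, Pow(Y, 4)) (Function('K')(Y) = Pow(Mul(Mul(2, Y), Y), 2) = Pow(Mul(2, Pow(Y, 2)), 2) = Mul(4, Pow(Y, 4)))
Function('A')(D) = Mul(Add(54, D), Add(16384, D)) (Function('A')(D) = Mul(Add(D, Mul(4, Pow(Mul(-4, 2), 4))), Add(D, 54)) = Mul(Add(D, Mul(4, Pow(-8, 4))), Add(54, D)) = Mul(Add(D, Mul(4, 4096)), Add(54, D)) = Mul(Add(D, 16384), Add(54, D)) = Mul(Add(16384, D), Add(54, D)) = Mul(Add(54, D), Add(16384, D)))
Add(n, Mul(-1, Function('A')(-123))) = Add(-30865, Mul(-1, Add(884736, Pow(-123, 2), Mul(16438, -123)))) = Add(-30865, Mul(-1, Add(884736, 15129, -2021874))) = Add(-30865, Mul(-1, -1122009)) = Add(-30865, 1122009) = 1091144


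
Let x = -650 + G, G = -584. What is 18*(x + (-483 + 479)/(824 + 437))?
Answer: -28009404/1261 ≈ -22212.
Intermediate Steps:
x = -1234 (x = -650 - 584 = -1234)
18*(x + (-483 + 479)/(824 + 437)) = 18*(-1234 + (-483 + 479)/(824 + 437)) = 18*(-1234 - 4/1261) = 18*(-1556078/1261) = -28009404/1261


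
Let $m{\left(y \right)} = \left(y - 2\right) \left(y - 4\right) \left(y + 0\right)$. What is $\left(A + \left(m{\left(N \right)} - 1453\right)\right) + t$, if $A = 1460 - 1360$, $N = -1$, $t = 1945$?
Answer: $577$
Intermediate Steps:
$m{\left(y \right)} = y \left(-4 + y\right) \left(-2 + y\right)$ ($m{\left(y \right)} = \left(-2 + y\right) \left(-4 + y\right) y = \left(-4 + y\right) \left(-2 + y\right) y = y \left(-4 + y\right) \left(-2 + y\right)$)
$A = 100$ ($A = 1460 - 1360 = 100$)
$\left(A + \left(m{\left(N \right)} - 1453\right)\right) + t = \left(100 - \left(1462 + 6\right)\right) + 1945 = \left(100 - 1468\right) + 1945 = -1368 + 1945 = 577$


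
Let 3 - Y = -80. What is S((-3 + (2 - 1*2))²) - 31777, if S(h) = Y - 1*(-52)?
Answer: -31642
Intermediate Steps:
Y = 83 (Y = 3 - 1*(-80) = 3 + 80 = 83)
S(h) = 135 (S(h) = 83 - 1*(-52) = 83 + 52 = 135)
S((-3 + (2 - 1*2))²) - 31777 = 135 - 31777 = -31642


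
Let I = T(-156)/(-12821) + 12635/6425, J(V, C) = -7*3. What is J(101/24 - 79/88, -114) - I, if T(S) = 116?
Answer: -378224292/16474985 ≈ -22.957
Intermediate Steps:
J(V, C) = -21
I = 32249607/16474985 (I = 116/(-12821) + 12635/6425 = 116*(-1/12821) + 12635*(1/6425) = -116/12821 + 2527/1285 = 32249607/16474985 ≈ 1.9575)
J(101/24 - 79/88, -114) - I = -21 - 1*32249607/16474985 = -21 - 32249607/16474985 = -378224292/16474985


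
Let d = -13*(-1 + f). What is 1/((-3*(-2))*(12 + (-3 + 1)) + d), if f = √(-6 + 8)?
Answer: 73/4991 + 13*√2/4991 ≈ 0.018310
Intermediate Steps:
f = √2 ≈ 1.4142
d = 13 - 13*√2 (d = -13*(-1 + √2) = 13 - 13*√2 ≈ -5.3848)
1/((-3*(-2))*(12 + (-3 + 1)) + d) = 1/((-3*(-2))*(12 + (-3 + 1)) + (13 - 13*√2)) = 1/(6*(12 - 2) + (13 - 13*√2)) = 1/(6*10 + (13 - 13*√2)) = 1/(60 + (13 - 13*√2)) = 1/(73 - 13*√2)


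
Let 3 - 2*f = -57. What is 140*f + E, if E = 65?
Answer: 4265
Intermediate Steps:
f = 30 (f = 3/2 - 1/2*(-57) = 3/2 + 57/2 = 30)
140*f + E = 140*30 + 65 = 4200 + 65 = 4265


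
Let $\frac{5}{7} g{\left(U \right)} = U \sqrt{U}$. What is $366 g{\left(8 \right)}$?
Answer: $\frac{40992 \sqrt{2}}{5} \approx 11594.0$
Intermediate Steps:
$g{\left(U \right)} = \frac{7 U^{\frac{3}{2}}}{5}$ ($g{\left(U \right)} = \frac{7 U \sqrt{U}}{5} = \frac{7 U^{\frac{3}{2}}}{5}$)
$366 g{\left(8 \right)} = 366 \frac{7 \cdot 8^{\frac{3}{2}}}{5} = 366 \frac{7 \cdot 16 \sqrt{2}}{5} = 366 \frac{112 \sqrt{2}}{5} = \frac{40992 \sqrt{2}}{5}$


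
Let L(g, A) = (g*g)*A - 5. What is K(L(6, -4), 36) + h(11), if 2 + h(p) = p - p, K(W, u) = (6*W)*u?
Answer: -32186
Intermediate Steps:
L(g, A) = -5 + A*g² (L(g, A) = g²*A - 5 = A*g² - 5 = -5 + A*g²)
K(W, u) = 6*W*u
h(p) = -2 (h(p) = -2 + (p - p) = -2 + 0 = -2)
K(L(6, -4), 36) + h(11) = 6*(-5 - 4*6²)*36 - 2 = 6*(-5 - 4*36)*36 - 2 = 6*(-5 - 144)*36 - 2 = 6*(-149)*36 - 2 = -32184 - 2 = -32186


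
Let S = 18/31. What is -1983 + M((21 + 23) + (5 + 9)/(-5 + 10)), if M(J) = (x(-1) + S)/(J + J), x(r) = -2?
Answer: -7192396/3627 ≈ -1983.0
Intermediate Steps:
S = 18/31 (S = 18*(1/31) = 18/31 ≈ 0.58065)
M(J) = -22/(31*J) (M(J) = (-2 + 18/31)/(J + J) = -44*1/(2*J)/31 = -22/(31*J))
-1983 + M((21 + 23) + (5 + 9)/(-5 + 10)) = -1983 - 22/(31*((21 + 23) + (5 + 9)/(-5 + 10))) = -1983 - 22/(31*(44 + 14/5)) = -1983 - 22/(31*234/5) = -1983 - 22/31*5/234 = -1983 - 55/3627 = -7192396/3627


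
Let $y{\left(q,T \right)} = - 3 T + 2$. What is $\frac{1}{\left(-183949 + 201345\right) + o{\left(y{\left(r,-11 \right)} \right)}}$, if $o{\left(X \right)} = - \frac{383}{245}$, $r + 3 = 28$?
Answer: $\frac{245}{4261637} \approx 5.749 \cdot 10^{-5}$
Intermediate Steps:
$r = 25$ ($r = -3 + 28 = 25$)
$y{\left(q,T \right)} = 2 - 3 T$
$o{\left(X \right)} = - \frac{383}{245}$ ($o{\left(X \right)} = \left(-383\right) \frac{1}{245} = - \frac{383}{245}$)
$\frac{1}{\left(-183949 + 201345\right) + o{\left(y{\left(r,-11 \right)} \right)}} = \frac{1}{\left(-183949 + 201345\right) - \frac{383}{245}} = \frac{1}{17396 - \frac{383}{245}} = \frac{1}{\frac{4261637}{245}} = \frac{245}{4261637}$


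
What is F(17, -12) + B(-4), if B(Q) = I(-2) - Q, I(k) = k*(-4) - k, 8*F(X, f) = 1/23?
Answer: 2577/184 ≈ 14.005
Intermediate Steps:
F(X, f) = 1/184 (F(X, f) = (⅛)/23 = (⅛)*(1/23) = 1/184)
I(k) = -5*k (I(k) = -4*k - k = -5*k)
B(Q) = 10 - Q (B(Q) = -5*(-2) - Q = 10 - Q)
F(17, -12) + B(-4) = 1/184 + (10 - 1*(-4)) = 1/184 + (10 + 4) = 1/184 + 14 = 2577/184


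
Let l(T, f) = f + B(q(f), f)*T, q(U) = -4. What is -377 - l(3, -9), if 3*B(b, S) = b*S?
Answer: -404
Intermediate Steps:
B(b, S) = S*b/3 (B(b, S) = (b*S)/3 = (S*b)/3 = S*b/3)
l(T, f) = f - 4*T*f/3 (l(T, f) = f + ((1/3)*f*(-4))*T = f + (-4*f/3)*T = f - 4*T*f/3)
-377 - l(3, -9) = -377 - (-9)*(3 - 4*3)/3 = -377 - (-9)*(3 - 12)/3 = -377 - (-9)*(-9)/3 = -377 - 1*27 = -377 - 27 = -404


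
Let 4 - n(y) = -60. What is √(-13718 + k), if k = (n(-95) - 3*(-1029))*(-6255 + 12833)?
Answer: 2*√5178390 ≈ 4551.2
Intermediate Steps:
n(y) = 64 (n(y) = 4 - 1*(-60) = 4 + 60 = 64)
k = 20727278 (k = (64 - 3*(-1029))*(-6255 + 12833) = (64 + 3087)*6578 = 3151*6578 = 20727278)
√(-13718 + k) = √(-13718 + 20727278) = √20713560 = 2*√5178390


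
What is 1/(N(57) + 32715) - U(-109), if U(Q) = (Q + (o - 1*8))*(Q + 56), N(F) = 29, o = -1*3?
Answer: -208251839/32744 ≈ -6360.0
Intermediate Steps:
o = -3
U(Q) = (-11 + Q)*(56 + Q) (U(Q) = (Q + (-3 - 1*8))*(Q + 56) = (Q + (-3 - 8))*(56 + Q) = (Q - 11)*(56 + Q) = (-11 + Q)*(56 + Q))
1/(N(57) + 32715) - U(-109) = 1/(29 + 32715) - (-616 + (-109)**2 + 45*(-109)) = 1/32744 - (-616 + 11881 - 4905) = 1/32744 - 1*6360 = 1/32744 - 6360 = -208251839/32744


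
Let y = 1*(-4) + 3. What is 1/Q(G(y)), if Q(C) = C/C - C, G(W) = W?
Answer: 1/2 ≈ 0.50000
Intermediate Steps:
y = -1 (y = -4 + 3 = -1)
Q(C) = 1 - C
1/Q(G(y)) = 1/(1 - 1*(-1)) = 1/(1 + 1) = 1/2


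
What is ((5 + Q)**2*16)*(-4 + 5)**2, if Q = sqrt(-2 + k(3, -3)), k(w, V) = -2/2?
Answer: 352 + 160*I*sqrt(3) ≈ 352.0 + 277.13*I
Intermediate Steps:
k(w, V) = -1 (k(w, V) = -2*1/2 = -1)
Q = I*sqrt(3) (Q = sqrt(-2 - 1) = sqrt(-3) = I*sqrt(3) ≈ 1.732*I)
((5 + Q)**2*16)*(-4 + 5)**2 = ((5 + I*sqrt(3))**2*16)*(-4 + 5)**2 = (16*(5 + I*sqrt(3))**2)*1**2 = (16*(5 + I*sqrt(3))**2)*1 = 16*(5 + I*sqrt(3))**2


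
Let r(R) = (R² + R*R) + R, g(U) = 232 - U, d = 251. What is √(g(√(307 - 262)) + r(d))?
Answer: √(126485 - 3*√5) ≈ 355.64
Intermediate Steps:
r(R) = R + 2*R² (r(R) = (R² + R²) + R = 2*R² + R = R + 2*R²)
√(g(√(307 - 262)) + r(d)) = √((232 - √(307 - 262)) + 251*(1 + 2*251)) = √((232 - √45) + 251*(1 + 502)) = √((232 - 3*√5) + 251*503) = √((232 - 3*√5) + 126253) = √(126485 - 3*√5)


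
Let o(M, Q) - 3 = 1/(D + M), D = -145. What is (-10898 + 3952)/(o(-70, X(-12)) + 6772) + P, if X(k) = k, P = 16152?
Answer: 11762948729/728312 ≈ 16151.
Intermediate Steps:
o(M, Q) = 3 + 1/(-145 + M)
(-10898 + 3952)/(o(-70, X(-12)) + 6772) + P = (-10898 + 3952)/((-434 + 3*(-70))/(-145 - 70) + 6772) + 16152 = -6946/((-434 - 210)/(-215) + 6772) + 16152 = -6946/(-1/215*(-644) + 6772) + 16152 = -6946/(644/215 + 6772) + 16152 = -6946/1456624/215 + 16152 = -6946*215/1456624 + 16152 = -746695/728312 + 16152 = 11762948729/728312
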